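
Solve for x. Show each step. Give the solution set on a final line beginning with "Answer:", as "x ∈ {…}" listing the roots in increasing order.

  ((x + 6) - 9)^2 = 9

Step 1. [((x + 6) - 9)^2 = 9] LHS squared, RHS 9 ≥ 0: apply √ (±) ⇒ sqrt: (x + 6) - 9 = 3 or -3.
Step 2. [(x + 6) - 9 = 3 or -3] add 9: x sits inside (… - 9) ⇒ sub: x + 6 = 12 or 6.
Step 3. [x + 6 = 12 or 6] subtract 6: x sits inside (… + 6) ⇒ sub: x = 6 or 0.

Answer: x ∈ {0, 6}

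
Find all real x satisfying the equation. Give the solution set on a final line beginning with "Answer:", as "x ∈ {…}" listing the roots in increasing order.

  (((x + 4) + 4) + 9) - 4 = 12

Step 1. [(((x + 4) + 4) + 9) - 4 = 12] the outer -4 inverts by adding 4 ⇒ sub: ((x + 4) + 4) + 9 = 16.
Step 2. [((x + 4) + 4) + 9 = 16] the outer +9 inverts by subtracting 9. So sub: (x + 4) + 4 = 7.
Step 3. [(x + 4) + 4 = 7] 4 comes off first (subtract 4). So sub: x + 4 = 3.
Step 4. [x + 4 = 3] 4 comes off first (subtract 4) ⇒ sub: x = -1.

Answer: x ∈ {-1}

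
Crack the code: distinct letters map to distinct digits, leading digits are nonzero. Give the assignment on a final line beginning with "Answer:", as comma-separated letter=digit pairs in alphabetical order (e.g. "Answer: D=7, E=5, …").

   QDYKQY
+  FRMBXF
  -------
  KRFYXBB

Step 1. [K] adding two 6-digit numbers gives at most 6+1 digits, and here it does — K is that final carry and must be 1, so K=1.
Step 2. [col 1: Y + F ≡ B (mod 10)] B=4 is one option consistent with column 1 (Y + F ≡ B (mod 10), carry-in 0) — take it ⇒ B=4.
Step 3. [col 1: Y + F ≡ B (mod 10)] no forcing yet in column 1 (carry-in 0); F=5 is free and consistent — try it. So F=5.
Step 4. [col 1: Y + F ≡ B (mod 10)] from column 1 (F=5, B=4, carry-in 0, digits 1,4,5 already taken and all letters distinct): Y must equal 9, so Y=9.
Step 5. [col 2: Q + X ≡ B (mod 10)] Q=7 is one option consistent with column 2 (Q + X ≡ B (mod 10), carry-in 1) — take it. So Q=7.
Step 6. [col 2: Q + X ≡ B (mod 10)] column 2 reads Q+X+carry(1)=B with Q=7, B=4; with digits 1,4,5,7,9 already taken and all letters distinct, the only value for X is 6 ⇒ X=6.
Step 7. [col 4: Y + M ≡ Y (mod 10)] in column 4 we have Y+M≡Y with carry-in 0; given Y=9 and digits 1,4,5,6,7,9 already taken and all letters distinct, that pins M to 0, so M=0.
Step 8. [col 5: D + R ≡ F (mod 10)] R=2 is one option consistent with column 5 (D + R ≡ F (mod 10), carry-in 0) — take it, so R=2.
Step 9. [col 5: D + R ≡ F (mod 10)] column 5: given R=2, F=5, carry-in 0, and digits 0,1,2,4,5,6,7,9 already taken and all letters distinct, D+R≡F (mod 10) forces D=3 ⇒ D=3.

Answer: B=4, D=3, F=5, K=1, M=0, Q=7, R=2, X=6, Y=9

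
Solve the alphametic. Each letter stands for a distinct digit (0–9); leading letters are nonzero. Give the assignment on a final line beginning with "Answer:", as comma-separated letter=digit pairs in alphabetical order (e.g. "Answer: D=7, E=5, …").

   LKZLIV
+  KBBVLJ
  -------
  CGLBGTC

Step 1. [col 1: V + J ≡ C (mod 10)] several values work for J in column 1 (V + J ≡ C (mod 10), carry-in 0); try J=3 ⇒ J=3.
Step 2. [col 1: V + J ≡ C (mod 10)] no forcing yet in column 1 (carry-in 0); C=1 is free and consistent — try it, so C=1.
Step 3. [col 1: V + J ≡ C (mod 10)] from column 1 (J=3, C=1, carry-in 0, digits 1,3 already taken and all letters distinct): V must equal 8 ⇒ V=8.
Step 4. [col 2: I + L ≡ T (mod 10)] column 2 (I + L ≡ T (mod 10), carry-in 1) doesn't pin L yet; pick L=4 and continue. So L=4.
Step 5. [col 2: I + L ≡ T (mod 10)] no forcing yet in column 2 (carry-in 1); I=0 is free and consistent — try it ⇒ I=0.
Step 6. [col 2: I + L ≡ T (mod 10)] column 2: given I=0, L=4, carry-in 1, and digits 0,1,3,4,8 already taken and all letters distinct, I+L≡T (mod 10) forces T=5. So T=5.
Step 7. [col 3: L + V ≡ G (mod 10)] column 3: given L=4, V=8, carry-in 0, and digits 0,1,3,4,5,8 already taken and all letters distinct, L+V≡G (mod 10) forces G=2. So G=2.
Step 8. [col 4: Z + B ≡ B (mod 10)] column 4 reads Z+B+carry(1)=B with nothing yet; with digits 0,1,2,3,4,5,8 already taken and all letters distinct, the only value for Z is 9 ⇒ Z=9.
Step 9. [col 4: Z + B ≡ B (mod 10)] no forcing yet in column 4 (carry-in 1); B=6 is free and consistent — try it ⇒ B=6.
Step 10. [col 5: K + B ≡ L (mod 10)] in column 5 we have K+B≡L with carry-in 1; given B=6, L=4 and digits 0,1,2,3,4,5,6,8,9 already taken and all letters distinct, that pins K to 7. So K=7.

Answer: B=6, C=1, G=2, I=0, J=3, K=7, L=4, T=5, V=8, Z=9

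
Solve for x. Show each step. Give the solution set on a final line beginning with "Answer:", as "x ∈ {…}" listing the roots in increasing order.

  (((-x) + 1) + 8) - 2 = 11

Step 1. [(((-x) + 1) + 8) - 2 = 11] 2 comes off first (add 2). So sub: ((-x) + 1) + 8 = 13.
Step 2. [((-x) + 1) + 8 = 13] +8 is outermost — subtract 8 both sides, so sub: (-x) + 1 = 5.
Step 3. [(-x) + 1 = 5] +1 is outermost — subtract 1 both sides ⇒ sub: -x = 4.
Step 4. [-x = 4] leading − — multiply by −1 ⇒ neg: x = -4.

Answer: x ∈ {-4}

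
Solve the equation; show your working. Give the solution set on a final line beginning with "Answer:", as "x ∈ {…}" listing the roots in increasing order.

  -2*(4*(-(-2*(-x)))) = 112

Step 1. [-2*(4*(-(-2*(-x)))) = 112] divide by the outer -2, so div: 4*(-(-2*(-x))) = -56.
Step 2. [4*(-(-2*(-x))) = -56] 4·(inner) — divide through by 4 ⇒ div: -(-2*(-x)) = -14.
Step 3. [-(-2*(-x)) = -14] flip signs both sides ⇒ neg: -2*(-x) = 14.
Step 4. [-2*(-x) = 14] leading coefficient -2: divide by -2 ⇒ div: -x = -7.
Step 5. [-x = -7] flip signs both sides ⇒ neg: x = 7.

Answer: x ∈ {7}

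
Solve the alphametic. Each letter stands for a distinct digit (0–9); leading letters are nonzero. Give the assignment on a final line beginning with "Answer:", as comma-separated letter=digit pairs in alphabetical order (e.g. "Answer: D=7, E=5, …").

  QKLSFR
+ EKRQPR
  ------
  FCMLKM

Step 1. [col 1: R + R ≡ M (mod 10)] M=2 is one option consistent with column 1 (R + R ≡ M (mod 10), carry-in 0) — take it ⇒ M=2.
Step 2. [col 1: R + R ≡ M (mod 10)] column 1 (R + R ≡ M (mod 10), carry-in 0) doesn't pin R yet; pick R=1 and continue. So R=1.
Step 3. [col 2: F + P ≡ K (mod 10)] no forcing yet in column 2 (carry-in 0); K=7 is free and consistent — try it, so K=7.
Step 4. [col 2: F + P ≡ K (mod 10)] several values work for P in column 2 (F + P ≡ K (mod 10), carry-in 0); try P=8. So P=8.
Step 5. [col 2: F + P ≡ K (mod 10)] in column 2 we have F+P≡K with carry-in 0; given P=8, K=7 and digits 1,2,7,8 already taken and all letters distinct, that pins F to 9. So F=9.
Step 6. [col 3: S + Q ≡ L (mod 10)] L=0 is one option consistent with column 3 (S + Q ≡ L (mod 10), carry-in 1) — take it, so L=0.
Step 7. [col 3: S + Q ≡ L (mod 10)] column 3 (S + Q ≡ L (mod 10), carry-in 1) doesn't pin S yet; pick S=6 and continue. So S=6.
Step 8. [col 3: S + Q ≡ L (mod 10)] in column 3 we have S+Q≡L with carry-in 1; given S=6, L=0 and digits 0,1,2,6,7,8,9 already taken and all letters distinct, that pins Q to 3. So Q=3.
Step 9. [col 5: K + K ≡ C (mod 10)] in column 5 we have K+K≡C with carry-in 0; given K=7 and digits 0,1,2,3,6,7,8,9 already taken and all letters distinct, that pins C to 4. So C=4.
Step 10. [col 6: Q + E ≡ F (mod 10)] in column 6 we have Q+E≡F with carry-in 1; given Q=3, F=9 and digits 0,1,2,3,4,6,7,8,9 already taken and all letters distinct, that pins E to 5. So E=5.

Answer: C=4, E=5, F=9, K=7, L=0, M=2, P=8, Q=3, R=1, S=6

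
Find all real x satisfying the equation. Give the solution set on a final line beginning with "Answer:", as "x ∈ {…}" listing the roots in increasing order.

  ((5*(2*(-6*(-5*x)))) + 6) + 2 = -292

Step 1. [((5*(2*(-6*(-5*x)))) + 6) + 2 = -292] 2 comes off first (subtract 2) ⇒ sub: (5*(2*(-6*(-5*x)))) + 6 = -294.
Step 2. [(5*(2*(-6*(-5*x)))) + 6 = -294] peel the +6: subtract 6 from each side ⇒ sub: 5*(2*(-6*(-5*x))) = -300.
Step 3. [5*(2*(-6*(-5*x))) = -300] leading coefficient 5: divide by 5. So div: 2*(-6*(-5*x)) = -60.
Step 4. [2*(-6*(-5*x)) = -60] LHS = 2·(…); ÷2 both sides, so div: -6*(-5*x) = -30.
Step 5. [-6*(-5*x) = -30] -6·(inner) — divide through by -6 ⇒ div: -5*x = 5.
Step 6. [-5*x = 5] -5·(inner) — divide through by -5, so div: x = -1.

Answer: x ∈ {-1}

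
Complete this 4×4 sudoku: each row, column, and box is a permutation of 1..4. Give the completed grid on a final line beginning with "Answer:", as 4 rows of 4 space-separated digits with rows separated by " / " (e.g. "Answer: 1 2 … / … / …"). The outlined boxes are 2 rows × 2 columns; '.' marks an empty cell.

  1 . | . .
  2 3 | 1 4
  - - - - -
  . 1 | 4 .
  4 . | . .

Step 1. [r3c4∈{2,3}] in row 3, 2 fits only at r3c4 ⇒ r3c4=2.
Step 2. [r4c3∈{3}] r4c3 is down to just 3, so r4c3=3.
Step 3. [r3c1∈{3}] r3c1 has the single candidate 3 ⇒ r3c1=3.
Step 4. [r4c2∈{2}] r4c2's peers cover all but 2. So r4c2=2.
Step 5. [r1c4∈{3}] r1c4's peers cover all but 3, so r1c4=3.
Step 6. [r1c3∈{2}] r1c3 is down to just 2, so r1c3=2.
Step 7. [r1c2∈{4}] only 4 remains possible at r1c2 ⇒ r1c2=4.
Step 8. [r4c4∈{1}] nothing but 1 survives at r4c4. So r4c4=1.

Answer: 1 4 2 3 / 2 3 1 4 / 3 1 4 2 / 4 2 3 1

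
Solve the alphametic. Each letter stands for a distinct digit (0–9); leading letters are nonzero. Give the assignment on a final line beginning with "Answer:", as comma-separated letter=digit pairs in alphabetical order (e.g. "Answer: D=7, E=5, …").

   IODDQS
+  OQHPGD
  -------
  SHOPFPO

Step 1. [col 1: S + D ≡ O (mod 10)] no forcing yet in column 1 (carry-in 0); S=1 is free and consistent — try it, so S=1.
Step 2. [col 1: S + D ≡ O (mod 10)] column 1 (S + D ≡ O (mod 10), carry-in 0) doesn't pin O yet; pick O=8 and continue. So O=8.
Step 3. [col 1: S + D ≡ O (mod 10)] column 1 reads S+D+carry(0)=O with S=1, O=8; with digits 1,8 already taken and all letters distinct, the only value for D is 7 ⇒ D=7.
Step 4. [col 2: Q + G ≡ P (mod 10)] column 2 (Q + G ≡ P (mod 10), carry-in 0) doesn't pin P yet; pick P=2 and continue ⇒ P=2.
Step 5. [col 2: Q + G ≡ P (mod 10)] column 2 (Q + G ≡ P (mod 10), carry-in 0) doesn't pin G yet; pick G=3 and continue ⇒ G=3.
Step 6. [col 2: Q + G ≡ P (mod 10)] from column 2 (G=3, P=2, carry-in 0, digits 1,2,3,7,8 already taken and all letters distinct): Q must equal 9, so Q=9.
Step 7. [col 3: D + P ≡ F (mod 10)] in column 3 we have D+P≡F with carry-in 1; given D=7, P=2 and digits 1,2,3,7,8,9 already taken and all letters distinct, that pins F to 0 ⇒ F=0.
Step 8. [col 4: D + H ≡ P (mod 10)] column 4: given D=7, P=2, carry-in 1, and digits 0,1,2,3,7,8,9 already taken and all letters distinct, D+H≡P (mod 10) forces H=4, so H=4.
Step 9. [col 6: I + O ≡ H (mod 10)] in column 6 we have I+O≡H with carry-in 1; given O=8, H=4 and digits 0,1,2,3,4,7,8,9 already taken and all letters distinct, that pins I to 5. So I=5.

Answer: D=7, F=0, G=3, H=4, I=5, O=8, P=2, Q=9, S=1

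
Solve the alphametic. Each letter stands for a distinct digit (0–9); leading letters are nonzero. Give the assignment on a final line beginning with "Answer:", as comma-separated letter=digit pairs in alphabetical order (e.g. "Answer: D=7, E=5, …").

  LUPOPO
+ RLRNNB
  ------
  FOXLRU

Step 1. [col 1: O + B ≡ U (mod 10)] O=9 is one option consistent with column 1 (O + B ≡ U (mod 10), carry-in 0) — take it ⇒ O=9.
Step 2. [col 1: O + B ≡ U (mod 10)] U=7 is one option consistent with column 1 (O + B ≡ U (mod 10), carry-in 0) — take it ⇒ U=7.
Step 3. [col 1: O + B ≡ U (mod 10)] from column 1 (O=9, U=7, carry-in 0, digits 7,9 already taken and all letters distinct): B must equal 8 ⇒ B=8.
Step 4. [col 2: P + N ≡ R (mod 10)] P=0 is one option consistent with column 2 (P + N ≡ R (mod 10), carry-in 1) — take it ⇒ P=0.
Step 5. [col 2: P + N ≡ R (mod 10)] no forcing yet in column 2 (carry-in 1); R=4 is free and consistent — try it. So R=4.
Step 6. [col 2: P + N ≡ R (mod 10)] column 2 reads P+N+carry(1)=R with P=0, R=4; with digits 0,4,7,8,9 already taken and all letters distinct, the only value for N is 3. So N=3.
Step 7. [col 3: O + N ≡ L (mod 10)] from column 3 (O=9, N=3, carry-in 0, digits 0,3,4,7,8,9 already taken and all letters distinct): L must equal 2 ⇒ L=2.
Step 8. [col 4: P + R ≡ X (mod 10)] in column 4 we have P+R≡X with carry-in 1; given P=0, R=4 and digits 0,2,3,4,7,8,9 already taken and all letters distinct, that pins X to 5, so X=5.
Step 9. [col 6: L + R ≡ F (mod 10)] from column 6 (L=2, R=4, carry-in 0, digits 0,2,3,4,5,7,8,9 already taken and all letters distinct): F must equal 6 ⇒ F=6.

Answer: B=8, F=6, L=2, N=3, O=9, P=0, R=4, U=7, X=5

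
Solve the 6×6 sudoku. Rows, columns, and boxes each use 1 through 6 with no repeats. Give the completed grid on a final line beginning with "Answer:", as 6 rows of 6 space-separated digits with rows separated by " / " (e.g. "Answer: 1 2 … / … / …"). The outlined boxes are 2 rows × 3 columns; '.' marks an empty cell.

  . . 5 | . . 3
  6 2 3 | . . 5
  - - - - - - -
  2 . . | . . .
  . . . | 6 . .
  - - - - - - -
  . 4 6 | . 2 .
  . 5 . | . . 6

Step 1. [r5c6∈{1}] r5c6's peers cover all but 1. So r5c6=1.
Step 2. [r1c2∈{1}] r1c2 is down to just 1 ⇒ r1c2=1.
Step 3. [r3c6∈{4}] r3c6's peers cover all but 4 ⇒ r3c6=4.
Step 4. [r3c3∈{1}] r3c3's peers cover all but 1. So r3c3=1.
Step 5. [r4c2∈{3}] r4c2 has the single candidate 3 ⇒ r4c2=3.
Step 6. [r1c1∈{4}] r1c1 is down to just 4. So r1c1=4.
Step 7. [r5c1∈{3}] r5c1 has the single candidate 3. So r5c1=3.
Step 8. [r4c5∈{1,5}] row 4 places 1 nowhere but r4c5 ⇒ r4c5=1.
Step 9. [r3c5∈{3,5}] in col 5, 5 fits only at r3c5. So r3c5=5.
Step 10. [r2c5∈{4}] r2c5 is down to just 4, so r2c5=4.
Step 11. [r6c5∈{3}] r6c5 has the single candidate 3 ⇒ r6c5=3.
Step 12. [r1c4∈{2}] only 2 remains possible at r1c4, so r1c4=2.
Step 13. [r4c6∈{2}] only 2 remains possible at r4c6, so r4c6=2.
Step 14. [r6c3∈{2}] nothing but 2 survives at r6c3, so r6c3=2.
Step 15. [r6c1∈{1}] only 1 remains possible at r6c1 ⇒ r6c1=1.
Step 16. [r5c4∈{5}] r5c4 has the single candidate 5 ⇒ r5c4=5.
Step 17. [r2c4∈{1}] r2c4's peers cover all but 1. So r2c4=1.
Step 18. [r3c4∈{3}] nothing but 3 survives at r3c4, so r3c4=3.
Step 19. [r4c1∈{5}] r4c1 is down to just 5. So r4c1=5.
Step 20. [r1c5∈{6}] nothing but 6 survives at r1c5 ⇒ r1c5=6.
Step 21. [r6c4∈{4}] r6c4 is down to just 4, so r6c4=4.
Step 22. [r3c2∈{6}] r3c2 has the single candidate 6. So r3c2=6.
Step 23. [r4c3∈{4}] only 4 remains possible at r4c3. So r4c3=4.

Answer: 4 1 5 2 6 3 / 6 2 3 1 4 5 / 2 6 1 3 5 4 / 5 3 4 6 1 2 / 3 4 6 5 2 1 / 1 5 2 4 3 6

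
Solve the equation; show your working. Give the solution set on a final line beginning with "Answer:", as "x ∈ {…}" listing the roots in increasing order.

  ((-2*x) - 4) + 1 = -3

Step 1. [((-2*x) - 4) + 1 = -3] 1 comes off first (subtract 1), so sub: (-2*x) - 4 = -4.
Step 2. [(-2*x) - 4 = -4] the outer -4 inverts by adding 4, so sub: -2*x = 0.
Step 3. [-2*x = 0] -2 out front; divide by -2 ⇒ div: x = 0.

Answer: x ∈ {0}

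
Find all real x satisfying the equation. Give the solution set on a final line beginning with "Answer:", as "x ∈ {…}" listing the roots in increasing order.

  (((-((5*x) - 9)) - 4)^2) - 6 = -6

Step 1. [(((-((5*x) - 9)) - 4)^2) - 6 = -6] -6 is outermost — add 6 both sides ⇒ sub: ((-((5*x) - 9)) - 4)^2 = 0.
Step 2. [((-((5*x) - 9)) - 4)^2 = 0] √ both sides: 0 ≥ 0 gives two branches ⇒ sqrt: (-((5*x) - 9)) - 4 = 0.
Step 3. [(-((5*x) - 9)) - 4 = 0] -4 is outermost — add 4 both sides. So sub: -((5*x) - 9) = 4.
Step 4. [-((5*x) - 9) = 4] LHS negated; negate both sides, so neg: (5*x) - 9 = -4.
Step 5. [(5*x) - 9 = -4] add 9: x sits inside (… - 9) ⇒ sub: 5*x = 5.
Step 6. [5*x = 5] divide by the outer 5, so div: x = 1.

Answer: x ∈ {1}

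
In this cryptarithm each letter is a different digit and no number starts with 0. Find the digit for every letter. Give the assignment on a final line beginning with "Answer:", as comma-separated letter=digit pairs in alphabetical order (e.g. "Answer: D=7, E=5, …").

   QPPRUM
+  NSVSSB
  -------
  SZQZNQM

Step 1. [col 1: M + B ≡ M (mod 10)] column 1: given nothing yet, carry-in 0, and all letters distinct, none taken yet, M+B≡M (mod 10) forces B=0, so B=0.
Step 2. [col 1: M + B ≡ M (mod 10)] M=8 is one option consistent with column 1 (M + B ≡ M (mod 10), carry-in 0) — take it, so M=8.
Step 3. [col 2: U + S ≡ Q (mod 10)] several values work for S in column 2 (U + S ≡ Q (mod 10), carry-in 0); try S=1. So S=1.
Step 4. [col 2: U + S ≡ Q (mod 10)] Q=5 is one option consistent with column 2 (U + S ≡ Q (mod 10), carry-in 0) — take it, so Q=5.
Step 5. [col 2: U + S ≡ Q (mod 10)] in column 2 we have U+S≡Q with carry-in 0; given S=1, Q=5 and digits 0,1,5,8 already taken and all letters distinct, that pins U to 4. So U=4.
Step 6. [col 3: R + S ≡ N (mod 10)] R=6 is one option consistent with column 3 (R + S ≡ N (mod 10), carry-in 0) — take it. So R=6.
Step 7. [col 3: R + S ≡ N (mod 10)] in column 3 we have R+S≡N with carry-in 0; given R=6, S=1 and digits 0,1,4,5,6,8 already taken and all letters distinct, that pins N to 7. So N=7.
Step 8. [col 4: P + V ≡ Z (mod 10)] from column 4 (nothing yet, carry-in 0, digits 0,1,4,5,6,7,8 already taken and all letters distinct): Z must equal 2 ⇒ Z=2.
Step 9. [col 4: P + V ≡ Z (mod 10)] no forcing yet in column 4 (carry-in 0); V=9 is free and consistent — try it, so V=9.
Step 10. [col 4: P + V ≡ Z (mod 10)] in column 4 we have P+V≡Z with carry-in 0; given V=9, Z=2 and digits 0,1,2,4,5,6,7,8,9 already taken and all letters distinct, that pins P to 3 ⇒ P=3.

Answer: B=0, M=8, N=7, P=3, Q=5, R=6, S=1, U=4, V=9, Z=2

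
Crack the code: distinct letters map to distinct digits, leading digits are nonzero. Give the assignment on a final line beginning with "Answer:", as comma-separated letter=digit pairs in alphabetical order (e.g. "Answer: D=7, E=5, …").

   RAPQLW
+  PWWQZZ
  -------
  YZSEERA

Step 1. [col 1: W + Z ≡ A (mod 10)] column 1 (W + Z ≡ A (mod 10), carry-in 0) doesn't pin W yet; pick W=7 and continue, so W=7.
Step 2. [col 1: W + Z ≡ A (mod 10)] no forcing yet in column 1 (carry-in 0); A=0 is free and consistent — try it, so A=0.
Step 3. [col 1: W + Z ≡ A (mod 10)] from column 1 (W=7, A=0, carry-in 0, digits 0,7 already taken and all letters distinct): Z must equal 3. So Z=3.
Step 4. [Y] adding two 6-digit numbers gives at most 6+1 digits, and here it does — Y is that final carry and must be 1. So Y=1.
Step 5. [col 2: L + Z ≡ R (mod 10)] L=5 is one option consistent with column 2 (L + Z ≡ R (mod 10), carry-in 1) — take it, so L=5.
Step 6. [col 2: L + Z ≡ R (mod 10)] column 2: given L=5, Z=3, carry-in 1, and digits 0,1,3,5,7 already taken and all letters distinct, L+Z≡R (mod 10) forces R=9. So R=9.
Step 7. [col 3: Q + Q ≡ E (mod 10)] no forcing yet in column 3 (carry-in 0); E=2 is free and consistent — try it ⇒ E=2.
Step 8. [col 3: Q + Q ≡ E (mod 10)] column 3: given E=2, carry-in 0, and digits 0,1,2,3,5,7,9 already taken and all letters distinct, Q+Q≡E (mod 10) forces Q=6 ⇒ Q=6.
Step 9. [col 4: P + W ≡ E (mod 10)] in column 4 we have P+W≡E with carry-in 1; given W=7, E=2 and digits 0,1,2,3,5,6,7,9 already taken and all letters distinct, that pins P to 4. So P=4.
Step 10. [col 5: A + W ≡ S (mod 10)] in column 5 we have A+W≡S with carry-in 1; given A=0, W=7 and digits 0,1,2,3,4,5,6,7,9 already taken and all letters distinct, that pins S to 8. So S=8.

Answer: A=0, E=2, L=5, P=4, Q=6, R=9, S=8, W=7, Y=1, Z=3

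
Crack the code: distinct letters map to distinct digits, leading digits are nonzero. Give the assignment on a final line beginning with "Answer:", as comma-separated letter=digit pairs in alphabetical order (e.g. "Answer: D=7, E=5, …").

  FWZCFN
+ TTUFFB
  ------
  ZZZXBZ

Step 1. [col 1: N + B ≡ Z (mod 10)] column 1 (N + B ≡ Z (mod 10), carry-in 0) doesn't pin Z yet; pick Z=7 and continue. So Z=7.
Step 2. [col 1: N + B ≡ Z (mod 10)] B=4 is one option consistent with column 1 (N + B ≡ Z (mod 10), carry-in 0) — take it, so B=4.
Step 3. [col 1: N + B ≡ Z (mod 10)] in column 1 we have N+B≡Z with carry-in 0; given B=4, Z=7 and digits 4,7 already taken and all letters distinct, that pins N to 3, so N=3.
Step 4. [col 2: F + F ≡ B (mod 10)] column 2: given B=4, carry-in 0, and digits 3,4,7 already taken and all letters distinct, F+F≡B (mod 10) forces F=2 ⇒ F=2.
Step 5. [col 3: C + F ≡ X (mod 10)] C=8 is one option consistent with column 3 (C + F ≡ X (mod 10), carry-in 0) — take it. So C=8.
Step 6. [col 3: C + F ≡ X (mod 10)] column 3: given C=8, F=2, carry-in 0, and digits 2,3,4,7,8 already taken and all letters distinct, C+F≡X (mod 10) forces X=0, so X=0.
Step 7. [col 4: Z + U ≡ Z (mod 10)] in column 4 we have Z+U≡Z with carry-in 1; given Z=7 and digits 0,2,3,4,7,8 already taken and all letters distinct, that pins U to 9. So U=9.
Step 8. [col 5: W + T ≡ Z (mod 10)] W=1 is one option consistent with column 5 (W + T ≡ Z (mod 10), carry-in 1) — take it, so W=1.
Step 9. [col 5: W + T ≡ Z (mod 10)] column 5 reads W+T+carry(1)=Z with W=1, Z=7; with digits 0,1,2,3,4,7,8,9 already taken and all letters distinct, the only value for T is 5. So T=5.

Answer: B=4, C=8, F=2, N=3, T=5, U=9, W=1, X=0, Z=7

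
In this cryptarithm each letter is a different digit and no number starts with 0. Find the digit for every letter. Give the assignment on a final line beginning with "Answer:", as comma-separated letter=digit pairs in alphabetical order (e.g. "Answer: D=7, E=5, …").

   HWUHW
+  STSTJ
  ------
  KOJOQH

Step 1. [col 1: W + J ≡ H (mod 10)] no forcing yet in column 1 (carry-in 0); H=9 is free and consistent — try it, so H=9.
Step 2. [K] adding two 5-digit numbers gives at most 5+1 digits, and here it does — K is that final carry and must be 1 ⇒ K=1.
Step 3. [col 1: W + J ≡ H (mod 10)] J=7 is one option consistent with column 1 (W + J ≡ H (mod 10), carry-in 0) — take it. So J=7.
Step 4. [col 1: W + J ≡ H (mod 10)] column 1 reads W+J+carry(0)=H with J=7, H=9; with digits 1,7,9 already taken and all letters distinct, the only value for W is 2, so W=2.
Step 5. [col 2: H + T ≡ Q (mod 10)] column 2 (H + T ≡ Q (mod 10), carry-in 0) doesn't pin Q yet; pick Q=3 and continue ⇒ Q=3.
Step 6. [col 2: H + T ≡ Q (mod 10)] from column 2 (H=9, Q=3, carry-in 0, digits 1,2,3,7,9 already taken and all letters distinct): T must equal 4 ⇒ T=4.
Step 7. [col 3: U + S ≡ O (mod 10)] no forcing yet in column 3 (carry-in 1); U=8 is free and consistent — try it. So U=8.
Step 8. [col 3: U + S ≡ O (mod 10)] column 3: given U=8, carry-in 1, and digits 1,2,3,4,7,8,9 already taken and all letters distinct, U+S≡O (mod 10) forces S=6 ⇒ S=6.
Step 9. [col 3: U + S ≡ O (mod 10)] column 3: given U=8, S=6, carry-in 1, and digits 1,2,3,4,6,7,8,9 already taken and all letters distinct, U+S≡O (mod 10) forces O=5, so O=5.

Answer: H=9, J=7, K=1, O=5, Q=3, S=6, T=4, U=8, W=2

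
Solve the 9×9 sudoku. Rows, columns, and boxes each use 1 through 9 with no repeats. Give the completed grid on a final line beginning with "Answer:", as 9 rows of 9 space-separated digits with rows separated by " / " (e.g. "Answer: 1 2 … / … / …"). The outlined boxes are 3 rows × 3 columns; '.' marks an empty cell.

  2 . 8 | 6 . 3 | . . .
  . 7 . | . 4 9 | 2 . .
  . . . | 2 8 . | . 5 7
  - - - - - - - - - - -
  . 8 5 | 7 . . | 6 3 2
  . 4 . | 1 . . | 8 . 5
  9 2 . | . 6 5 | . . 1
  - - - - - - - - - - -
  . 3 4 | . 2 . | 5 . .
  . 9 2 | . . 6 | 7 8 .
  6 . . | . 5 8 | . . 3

Step 1. [r9c2∈{1}] r9c2 is down to just 1. So r9c2=1.
Step 2. [r3c6∈{1}] only 1 remains possible at r3c6, so r3c6=1.
Step 3. [r6c7∈{4}] r6c7 has the single candidate 4. So r6c7=4.
Step 4. [r9c7∈{9}] r9c7's peers cover all but 9 ⇒ r9c7=9.
Step 5. [r2c3∈{1,3,6}] in col 3, 1 fits only at r2c3. So r2c3=1.
Step 6. [r2c1∈{3,5}] in row 2, 3 fits only at r2c1, so r2c1=3.
Step 7. [r5c1∈{7}] r5c1 is down to just 7 ⇒ r5c1=7.
Step 8. [r8c9∈{4}] only 4 remains possible at r8c9, so r8c9=4.
Step 9. [r5c3∈{3,6}] row 5 places 6 nowhere but r5c3, so r5c3=6.
Step 10. [r5c5∈{3,9}] 3 has one home in row 5: r5c5 ⇒ r5c5=3.
Step 11. [r7c9∈{6}] only 6 remains possible at r7c9, so r7c9=6.
Step 12. [r1c8∈{1,4,9}] r1c8 is the only open cell in row 1 admitting 4 ⇒ r1c8=4.
Step 13. [r4c1∈{1}] nothing but 1 survives at r4c1. So r4c1=1.
Step 14. [r3c2∈{6}] r3c2 is down to just 6, so r3c2=6.
Step 15. [r9c3∈{7}] nothing but 7 survives at r9c3. So r9c3=7.
Step 16. [r4c5∈{9}] r4c5's peers cover all but 9 ⇒ r4c5=9.
Step 17. [r3c7∈{3}] r3c7's peers cover all but 3 ⇒ r3c7=3.
Step 18. [r1c9∈{9}] only 9 remains possible at r1c9. So r1c9=9.
Step 19. [r1c7∈{1}] r1c7's peers cover all but 1. So r1c7=1.
Step 20. [r8c1∈{5}] only 5 remains possible at r8c1, so r8c1=5.
Step 21. [r5c6∈{2}] r5c6 is down to just 2, so r5c6=2.
Step 22. [r8c5∈{1}] only 1 remains possible at r8c5 ⇒ r8c5=1.
Step 23. [r7c1∈{8}] r7c1's peers cover all but 8 ⇒ r7c1=8.
Step 24. [r6c3∈{3}] only 3 remains possible at r6c3 ⇒ r6c3=3.
Step 25. [r1c2∈{5}] r1c2 is down to just 5 ⇒ r1c2=5.
Step 26. [r1c5∈{7}] r1c5 has the single candidate 7. So r1c5=7.
Step 27. [r7c6∈{7}] r7c6 has the single candidate 7 ⇒ r7c6=7.
Step 28. [r3c3∈{9}] r3c3 is down to just 9. So r3c3=9.
Step 29. [r9c4∈{4}] only 4 remains possible at r9c4 ⇒ r9c4=4.
Step 30. [r7c8∈{1}] r7c8 is down to just 1. So r7c8=1.
Step 31. [r6c8∈{7}] nothing but 7 survives at r6c8 ⇒ r6c8=7.
Step 32. [r9c8∈{2}] r9c8 is down to just 2. So r9c8=2.
Step 33. [r6c4∈{8}] only 8 remains possible at r6c4 ⇒ r6c4=8.
Step 34. [r2c9∈{8}] only 8 remains possible at r2c9. So r2c9=8.
Step 35. [r2c4∈{5}] only 5 remains possible at r2c4. So r2c4=5.
Step 36. [r4c6∈{4}] nothing but 4 survives at r4c6, so r4c6=4.
Step 37. [r2c8∈{6}] r2c8 has the single candidate 6 ⇒ r2c8=6.
Step 38. [r5c8∈{9}] r5c8 has the single candidate 9 ⇒ r5c8=9.
Step 39. [r3c1∈{4}] nothing but 4 survives at r3c1 ⇒ r3c1=4.
Step 40. [r8c4∈{3}] r8c4 is down to just 3 ⇒ r8c4=3.
Step 41. [r7c4∈{9}] only 9 remains possible at r7c4 ⇒ r7c4=9.

Answer: 2 5 8 6 7 3 1 4 9 / 3 7 1 5 4 9 2 6 8 / 4 6 9 2 8 1 3 5 7 / 1 8 5 7 9 4 6 3 2 / 7 4 6 1 3 2 8 9 5 / 9 2 3 8 6 5 4 7 1 / 8 3 4 9 2 7 5 1 6 / 5 9 2 3 1 6 7 8 4 / 6 1 7 4 5 8 9 2 3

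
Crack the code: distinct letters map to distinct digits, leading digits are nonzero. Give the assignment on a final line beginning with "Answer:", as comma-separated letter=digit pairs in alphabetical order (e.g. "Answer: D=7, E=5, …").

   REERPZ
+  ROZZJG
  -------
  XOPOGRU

Step 1. [col 1: Z + G ≡ U (mod 10)] several values work for U in column 1 (Z + G ≡ U (mod 10), carry-in 0); try U=2. So U=2.
Step 2. [col 1: Z + G ≡ U (mod 10)] several values work for Z in column 1 (Z + G ≡ U (mod 10), carry-in 0); try Z=3 ⇒ Z=3.
Step 3. [col 1: Z + G ≡ U (mod 10)] column 1 reads Z+G+carry(0)=U with Z=3, U=2; with digits 2,3 already taken and all letters distinct, the only value for G is 9, so G=9.
Step 4. [col 2: P + J ≡ R (mod 10)] P=8 is one option consistent with column 2 (P + J ≡ R (mod 10), carry-in 1) — take it ⇒ P=8.
Step 5. [X] X is the leading digit of a 7-digit sum of two 6-digit numbers; the final carry is exactly 1 ⇒ X=1.
Step 6. [col 2: P + J ≡ R (mod 10)] J=6 is one option consistent with column 2 (P + J ≡ R (mod 10), carry-in 1) — take it. So J=6.
Step 7. [col 2: P + J ≡ R (mod 10)] in column 2 we have P+J≡R with carry-in 1; given P=8, J=6 and digits 1,2,3,6,8,9 already taken and all letters distinct, that pins R to 5 ⇒ R=5.
Step 8. [col 4: E + Z ≡ O (mod 10)] E=7 is one option consistent with column 4 (E + Z ≡ O (mod 10), carry-in 0) — take it ⇒ E=7.
Step 9. [col 4: E + Z ≡ O (mod 10)] from column 4 (E=7, Z=3, carry-in 0, digits 1,2,3,5,6,7,8,9 already taken and all letters distinct): O must equal 0 ⇒ O=0.

Answer: E=7, G=9, J=6, O=0, P=8, R=5, U=2, X=1, Z=3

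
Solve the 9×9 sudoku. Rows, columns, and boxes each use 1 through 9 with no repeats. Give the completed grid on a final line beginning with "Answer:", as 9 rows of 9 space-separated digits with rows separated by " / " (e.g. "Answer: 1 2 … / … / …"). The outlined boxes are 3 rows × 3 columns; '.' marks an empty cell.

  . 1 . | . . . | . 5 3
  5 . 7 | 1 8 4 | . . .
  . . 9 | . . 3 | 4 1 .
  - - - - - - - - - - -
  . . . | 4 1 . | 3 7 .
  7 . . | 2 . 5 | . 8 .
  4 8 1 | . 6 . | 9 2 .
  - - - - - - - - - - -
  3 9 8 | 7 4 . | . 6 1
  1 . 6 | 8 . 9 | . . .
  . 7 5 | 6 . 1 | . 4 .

Step 1. [r9c1∈{2}] nothing but 2 survives at r9c1. So r9c1=2.
Step 2. [r8c5∈{2,3,5}] box 8 places 5 nowhere but r8c5, so r8c5=5.
Step 3. [r1c6∈{2,6,7}] 6 has one home in col 6: r1c6. So r1c6=6.
Step 4. [r4c2∈{2,5,6}] col 2 places 5 nowhere but r4c2, so r4c2=5.
Step 5. [r4c9∈{6}] only 6 remains possible at r4c9, so r4c9=6.
Step 6. [r3c1∈{6,8}] in col 1, 6 fits only at r3c1. So r3c1=6.
Step 7. [r3c2∈{2}] only 2 remains possible at r3c2. So r3c2=2.
Step 8. [r1c5∈{2,7,9}] col 5 places 2 nowhere but r1c5. So r1c5=2.
Step 9. [r3c9∈{7,8}] r3c9 is the only open cell in row 3 admitting 8. So r3c9=8.
Step 10. [r8c9∈{2,7}] r8c9 is the only open cell in col 9 admitting 7 ⇒ r8c9=7.
Step 11. [r5c3∈{3}] only 3 remains possible at r5c3, so r5c3=3.
Step 12. [r2c9∈{2,9}] col 9 places 2 nowhere but r2c9 ⇒ r2c9=2.
Step 13. [r7c6∈{2}] r7c6 has the single candidate 2. So r7c6=2.
Step 14. [r3c5∈{7}] r3c5 has the single candidate 7 ⇒ r3c5=7.
Step 15. [r3c4∈{5}] r3c4's peers cover all but 5. So r3c4=5.
Step 16. [r9c5∈{3}] only 3 remains possible at r9c5. So r9c5=3.
Step 17. [r4c3∈{2}] nothing but 2 survives at r4c3, so r4c3=2.
Step 18. [r5c2∈{6}] r5c2 has the single candidate 6. So r5c2=6.
Step 19. [r9c7∈{8}] r9c7's peers cover all but 8 ⇒ r9c7=8.
Step 20. [r2c8∈{9}] r2c8's peers cover all but 9. So r2c8=9.
Step 21. [r7c7∈{5}] r7c7's peers cover all but 5. So r7c7=5.
Step 22. [r2c7∈{6}] r2c7 has the single candidate 6, so r2c7=6.
Step 23. [r8c8∈{3}] r8c8 has the single candidate 3, so r8c8=3.
Step 24. [r1c3∈{4}] r1c3 is down to just 4. So r1c3=4.
Step 25. [r4c1∈{9}] nothing but 9 survives at r4c1. So r4c1=9.
Step 26. [r5c5∈{9}] only 9 remains possible at r5c5, so r5c5=9.
Step 27. [r6c4∈{3}] r6c4's peers cover all but 3, so r6c4=3.
Step 28. [r8c2∈{4}] nothing but 4 survives at r8c2 ⇒ r8c2=4.
Step 29. [r9c9∈{9}] nothing but 9 survives at r9c9 ⇒ r9c9=9.
Step 30. [r1c7∈{7}] nothing but 7 survives at r1c7. So r1c7=7.
Step 31. [r1c4∈{9}] only 9 remains possible at r1c4. So r1c4=9.
Step 32. [r6c9∈{5}] only 5 remains possible at r6c9. So r6c9=5.
Step 33. [r2c2∈{3}] r2c2 is down to just 3 ⇒ r2c2=3.
Step 34. [r1c1∈{8}] r1c1's peers cover all but 8, so r1c1=8.
Step 35. [r5c7∈{1}] nothing but 1 survives at r5c7, so r5c7=1.
Step 36. [r5c9∈{4}] only 4 remains possible at r5c9 ⇒ r5c9=4.
Step 37. [r4c6∈{8}] r4c6 has the single candidate 8, so r4c6=8.
Step 38. [r6c6∈{7}] r6c6 has the single candidate 7, so r6c6=7.
Step 39. [r8c7∈{2}] r8c7's peers cover all but 2, so r8c7=2.

Answer: 8 1 4 9 2 6 7 5 3 / 5 3 7 1 8 4 6 9 2 / 6 2 9 5 7 3 4 1 8 / 9 5 2 4 1 8 3 7 6 / 7 6 3 2 9 5 1 8 4 / 4 8 1 3 6 7 9 2 5 / 3 9 8 7 4 2 5 6 1 / 1 4 6 8 5 9 2 3 7 / 2 7 5 6 3 1 8 4 9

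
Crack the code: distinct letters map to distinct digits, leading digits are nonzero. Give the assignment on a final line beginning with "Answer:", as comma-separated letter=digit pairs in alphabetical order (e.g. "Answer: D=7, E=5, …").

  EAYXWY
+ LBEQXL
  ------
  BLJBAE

Step 1. [col 1: Y + L ≡ E (mod 10)] column 1 (Y + L ≡ E (mod 10), carry-in 0) doesn't pin L yet; pick L=3 and continue ⇒ L=3.
Step 2. [col 1: Y + L ≡ E (mod 10)] Y=2 is one option consistent with column 1 (Y + L ≡ E (mod 10), carry-in 0) — take it, so Y=2.
Step 3. [col 1: Y + L ≡ E (mod 10)] from column 1 (Y=2, L=3, carry-in 0, digits 2,3 already taken and all letters distinct): E must equal 5, so E=5.
Step 4. [col 2: W + X ≡ A (mod 10)] A=4 is one option consistent with column 2 (W + X ≡ A (mod 10), carry-in 0) — take it. So A=4.
Step 5. [col 2: W + X ≡ A (mod 10)] X=8 is one option consistent with column 2 (W + X ≡ A (mod 10), carry-in 0) — take it ⇒ X=8.
Step 6. [col 2: W + X ≡ A (mod 10)] in column 2 we have W+X≡A with carry-in 0; given X=8, A=4 and digits 2,3,4,5,8 already taken and all letters distinct, that pins W to 6. So W=6.
Step 7. [col 3: X + Q ≡ B (mod 10)] no forcing yet in column 3 (carry-in 1); B=9 is free and consistent — try it. So B=9.
Step 8. [col 3: X + Q ≡ B (mod 10)] in column 3 we have X+Q≡B with carry-in 1; given X=8, B=9 and digits 2,3,4,5,6,8,9 already taken and all letters distinct, that pins Q to 0. So Q=0.
Step 9. [col 4: Y + E ≡ J (mod 10)] in column 4 we have Y+E≡J with carry-in 0; given Y=2, E=5 and digits 0,2,3,4,5,6,8,9 already taken and all letters distinct, that pins J to 7 ⇒ J=7.

Answer: A=4, B=9, E=5, J=7, L=3, Q=0, W=6, X=8, Y=2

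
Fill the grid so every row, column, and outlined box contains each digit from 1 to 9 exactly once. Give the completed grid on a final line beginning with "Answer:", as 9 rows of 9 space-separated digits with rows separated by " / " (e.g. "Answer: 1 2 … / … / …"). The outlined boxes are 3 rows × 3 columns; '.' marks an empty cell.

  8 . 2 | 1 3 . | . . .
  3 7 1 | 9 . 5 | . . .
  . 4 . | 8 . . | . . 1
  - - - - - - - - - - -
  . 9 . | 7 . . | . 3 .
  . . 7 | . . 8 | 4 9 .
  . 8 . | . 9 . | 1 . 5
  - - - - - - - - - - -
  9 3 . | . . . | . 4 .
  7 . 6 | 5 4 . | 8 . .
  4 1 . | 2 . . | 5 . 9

Step 1. [r7c4∈{6}] only 6 remains possible at r7c4 ⇒ r7c4=6.
Step 2. [r9c8∈{6,7}] across row 9, 6 lands solely at r9c8 ⇒ r9c8=6.
Step 3. [r1c6∈{4,6,7}] 4 has one home in box 2: r1c6, so r1c6=4.
Step 4. [r3c7∈{2,3,6,7,9}] row 3 places 3 nowhere but r3c7 ⇒ r3c7=3.
Step 5. [r8c2∈{2}] r8c2 is down to just 2 ⇒ r8c2=2.
Step 6. [r4c9∈{2,6,8}] row 4 places 8 nowhere but r4c9 ⇒ r4c9=8.
Step 7. [r7c3∈{5,8}] in row 7, 5 fits only at r7c3. So r7c3=5.
Step 8. [r7c5∈{1,7,8}] in row 7, 8 fits only at r7c5. So r7c5=8.
Step 9. [r6c3∈{3,4}] across col 3, 3 lands solely at r6c3. So r6c3=3.
Step 10. [r7c6∈{1,7}] 1 has one home in row 7: r7c6 ⇒ r7c6=1.
Step 11. [r6c8∈{2,7}] row 6 places 7 nowhere but r6c8 ⇒ r6c8=7.
Step 12. [r9c6∈{3,7}] 3 has one home in row 9: r9c6. So r9c6=3.
Step 13. [r3c6∈{2,6,7}] r3c6 is the only open cell in col 6 admitting 7, so r3c6=7.
Step 14. [r1c7∈{6,7,9}] 9 has one home in row 1: r1c7 ⇒ r1c7=9.
Step 15. [r1c8∈{5}] only 5 remains possible at r1c8. So r1c8=5.
Step 16. [r3c8∈{2}] only 2 remains possible at r3c8 ⇒ r3c8=2.
Step 17. [r3c5∈{6}] only 6 remains possible at r3c5 ⇒ r3c5=6.
Step 18. [r5c2∈{5,6}] across col 2, 5 lands solely at r5c2. So r5c2=5.
Step 19. [r2c7∈{6}] r2c7's peers cover all but 6. So r2c7=6.
Step 20. [r4c7∈{2}] r4c7 is down to just 2, so r4c7=2.
Step 21. [r6c6∈{2,6}] in col 6, 2 fits only at r6c6. So r6c6=2.
Step 22. [r6c1∈{6}] nothing but 6 survives at r6c1 ⇒ r6c1=6.
Step 23. [r5c5∈{1}] only 1 remains possible at r5c5, so r5c5=1.
Step 24. [r1c9∈{7}] nothing but 7 survives at r1c9, so r1c9=7.
Step 25. [r4c3∈{4}] only 4 remains possible at r4c3, so r4c3=4.
Step 26. [r7c7∈{7}] r7c7 has the single candidate 7 ⇒ r7c7=7.
Step 27. [r5c9∈{6}] nothing but 6 survives at r5c9. So r5c9=6.
Step 28. [r7c9∈{2}] only 2 remains possible at r7c9 ⇒ r7c9=2.
Step 29. [r8c9∈{3}] r8c9's peers cover all but 3 ⇒ r8c9=3.
Step 30. [r4c5∈{5}] r4c5 has the single candidate 5 ⇒ r4c5=5.
Step 31. [r9c3∈{8}] nothing but 8 survives at r9c3 ⇒ r9c3=8.
Step 32. [r6c4∈{4}] r6c4 has the single candidate 4, so r6c4=4.
Step 33. [r3c3∈{9}] r3c3 has the single candidate 9, so r3c3=9.
Step 34. [r8c8∈{1}] only 1 remains possible at r8c8, so r8c8=1.
Step 35. [r2c5∈{2}] nothing but 2 survives at r2c5 ⇒ r2c5=2.
Step 36. [r4c1∈{1}] only 1 remains possible at r4c1 ⇒ r4c1=1.
Step 37. [r9c5∈{7}] r9c5 has the single candidate 7, so r9c5=7.
Step 38. [r4c6∈{6}] r4c6 is down to just 6. So r4c6=6.
Step 39. [r2c8∈{8}] r2c8's peers cover all but 8. So r2c8=8.
Step 40. [r5c1∈{2}] r5c1's peers cover all but 2 ⇒ r5c1=2.
Step 41. [r1c2∈{6}] only 6 remains possible at r1c2 ⇒ r1c2=6.
Step 42. [r2c9∈{4}] only 4 remains possible at r2c9, so r2c9=4.
Step 43. [r8c6∈{9}] r8c6's peers cover all but 9. So r8c6=9.
Step 44. [r5c4∈{3}] r5c4's peers cover all but 3. So r5c4=3.
Step 45. [r3c1∈{5}] only 5 remains possible at r3c1, so r3c1=5.

Answer: 8 6 2 1 3 4 9 5 7 / 3 7 1 9 2 5 6 8 4 / 5 4 9 8 6 7 3 2 1 / 1 9 4 7 5 6 2 3 8 / 2 5 7 3 1 8 4 9 6 / 6 8 3 4 9 2 1 7 5 / 9 3 5 6 8 1 7 4 2 / 7 2 6 5 4 9 8 1 3 / 4 1 8 2 7 3 5 6 9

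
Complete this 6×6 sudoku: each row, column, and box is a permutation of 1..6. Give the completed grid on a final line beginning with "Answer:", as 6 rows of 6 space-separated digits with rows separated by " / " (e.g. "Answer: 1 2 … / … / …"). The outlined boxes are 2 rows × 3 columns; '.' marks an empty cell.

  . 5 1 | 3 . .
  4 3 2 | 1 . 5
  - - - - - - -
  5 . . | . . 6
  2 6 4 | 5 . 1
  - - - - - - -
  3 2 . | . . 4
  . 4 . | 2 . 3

Step 1. [r1c5∈{2,4,6}] 4 has one home in row 1: r1c5, so r1c5=4.
Step 2. [r5c4∈{6}] r5c4 has the single candidate 6. So r5c4=6.
Step 3. [r5c3∈{5}] nothing but 5 survives at r5c3. So r5c3=5.
Step 4. [r6c1∈{1,6}] 1 has one home in col 1: r6c1. So r6c1=1.
Step 5. [r3c3∈{3}] r3c3 is down to just 3 ⇒ r3c3=3.
Step 6. [r1c1∈{6}] r1c1's peers cover all but 6 ⇒ r1c1=6.
Step 7. [r3c5∈{2}] r3c5 is down to just 2, so r3c5=2.
Step 8. [r3c4∈{4}] r3c4 has the single candidate 4. So r3c4=4.
Step 9. [r6c3∈{6}] r6c3 has the single candidate 6 ⇒ r6c3=6.
Step 10. [r2c5∈{6}] only 6 remains possible at r2c5, so r2c5=6.
Step 11. [r5c5∈{1}] r5c5 is down to just 1 ⇒ r5c5=1.
Step 12. [r6c5∈{5}] r6c5 is down to just 5, so r6c5=5.
Step 13. [r4c5∈{3}] r4c5 has the single candidate 3. So r4c5=3.
Step 14. [r1c6∈{2}] only 2 remains possible at r1c6 ⇒ r1c6=2.
Step 15. [r3c2∈{1}] only 1 remains possible at r3c2 ⇒ r3c2=1.

Answer: 6 5 1 3 4 2 / 4 3 2 1 6 5 / 5 1 3 4 2 6 / 2 6 4 5 3 1 / 3 2 5 6 1 4 / 1 4 6 2 5 3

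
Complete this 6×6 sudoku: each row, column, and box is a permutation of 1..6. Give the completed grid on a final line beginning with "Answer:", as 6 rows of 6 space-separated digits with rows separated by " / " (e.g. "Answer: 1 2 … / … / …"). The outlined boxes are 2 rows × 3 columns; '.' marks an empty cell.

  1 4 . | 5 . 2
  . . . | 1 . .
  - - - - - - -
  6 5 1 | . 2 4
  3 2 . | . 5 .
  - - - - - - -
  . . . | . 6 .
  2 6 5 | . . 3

Step 1. [r2c2∈{3}] only 3 remains possible at r2c2 ⇒ r2c2=3.
Step 2. [r6c5∈{1,4}] 1 has one home in row 6: r6c5 ⇒ r6c5=1.
Step 3. [r5c1∈{4}] nothing but 4 survives at r5c1 ⇒ r5c1=4.
Step 4. [r2c6∈{6}] r2c6 has the single candidate 6. So r2c6=6.
Step 5. [r1c5∈{3}] r1c5's peers cover all but 3, so r1c5=3.
Step 6. [r1c3∈{6}] nothing but 6 survives at r1c3. So r1c3=6.
Step 7. [r2c5∈{4}] only 4 remains possible at r2c5, so r2c5=4.
Step 8. [r2c1∈{5}] nothing but 5 survives at r2c1 ⇒ r2c1=5.
Step 9. [r5c2∈{1}] only 1 remains possible at r5c2, so r5c2=1.
Step 10. [r5c4∈{2}] r5c4's peers cover all but 2, so r5c4=2.
Step 11. [r5c3∈{3}] r5c3's peers cover all but 3, so r5c3=3.
Step 12. [r6c4∈{4}] nothing but 4 survives at r6c4, so r6c4=4.
Step 13. [r4c4∈{6}] r4c4's peers cover all but 6, so r4c4=6.
Step 14. [r4c6∈{1}] nothing but 1 survives at r4c6. So r4c6=1.
Step 15. [r4c3∈{4}] r4c3 is down to just 4 ⇒ r4c3=4.
Step 16. [r3c4∈{3}] r3c4 has the single candidate 3, so r3c4=3.
Step 17. [r5c6∈{5}] nothing but 5 survives at r5c6, so r5c6=5.
Step 18. [r2c3∈{2}] r2c3 is down to just 2, so r2c3=2.

Answer: 1 4 6 5 3 2 / 5 3 2 1 4 6 / 6 5 1 3 2 4 / 3 2 4 6 5 1 / 4 1 3 2 6 5 / 2 6 5 4 1 3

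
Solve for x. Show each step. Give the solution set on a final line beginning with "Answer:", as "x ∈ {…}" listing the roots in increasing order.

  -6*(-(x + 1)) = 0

Step 1. [-6*(-(x + 1)) = 0] LHS = -6·(…); ÷-6 both sides. So div: -(x + 1) = 0.
Step 2. [-(x + 1) = 0] flip signs both sides. So neg: x + 1 = 0.
Step 3. [x + 1 = 0] peel the +1: subtract 1 from each side ⇒ sub: x = -1.

Answer: x ∈ {-1}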